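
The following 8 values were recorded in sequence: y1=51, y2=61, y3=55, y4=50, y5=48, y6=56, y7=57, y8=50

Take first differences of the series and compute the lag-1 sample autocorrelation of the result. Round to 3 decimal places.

-0.128

First differences Δy: 10, -6, -5, -2, 8, 1, -7
Mean of differences = -0.1429
Numerator Σ(Δy_t−Δȳ)(Δy_{t+1}−Δȳ) = -35.5918
Denominator Σ(Δy_t−Δȳ)² = 278.8571
r_1(Δy) = -35.5918 / 278.8571 = -0.128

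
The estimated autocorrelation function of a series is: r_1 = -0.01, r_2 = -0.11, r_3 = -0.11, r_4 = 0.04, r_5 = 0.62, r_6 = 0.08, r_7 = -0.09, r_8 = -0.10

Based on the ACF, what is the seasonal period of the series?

The largest autocorrelation is r_5 = 0.62; the remaining lags stay at or below 0.08.
The dominant spike at lag 5 indicates a seasonal period of 5.

5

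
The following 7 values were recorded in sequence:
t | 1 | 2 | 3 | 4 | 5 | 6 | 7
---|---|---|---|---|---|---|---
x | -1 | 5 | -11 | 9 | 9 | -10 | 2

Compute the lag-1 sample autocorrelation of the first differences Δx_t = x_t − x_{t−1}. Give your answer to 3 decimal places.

-0.533

First differences Δx: 6, -16, 20, 0, -19, 12
Mean of differences = 0.5000
Numerator Σ(Δx_t−Δx̄)(Δx_{t+1}−Δx̄) = -636.7500
Denominator Σ(Δx_t−Δx̄)² = 1195.5000
r_1(Δx) = -636.7500 / 1195.5000 = -0.533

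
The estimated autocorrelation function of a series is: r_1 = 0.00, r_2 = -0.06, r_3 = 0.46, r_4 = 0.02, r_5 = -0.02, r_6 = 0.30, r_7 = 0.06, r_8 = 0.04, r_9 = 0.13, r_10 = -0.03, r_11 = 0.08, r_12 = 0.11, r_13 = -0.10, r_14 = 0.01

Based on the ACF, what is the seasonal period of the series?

The largest autocorrelation is r_3 = 0.46, with a weaker echo at lag 6 (0.30); the remaining lags stay at or below 0.13.
The dominant spike at lag 3 indicates a seasonal period of 3.

3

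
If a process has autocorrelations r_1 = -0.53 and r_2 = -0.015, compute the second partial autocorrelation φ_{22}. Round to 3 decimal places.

-0.411

φ_{22} = (r_2 − r_1²) / (1 − r_1²)
r_1² = (-0.53)² = 0.2809
Numerator = -0.015 − 0.2809 = -0.2959; denominator = 1 − 0.2809 = 0.7191
φ_{22} = -0.2959 / 0.7191 = -0.411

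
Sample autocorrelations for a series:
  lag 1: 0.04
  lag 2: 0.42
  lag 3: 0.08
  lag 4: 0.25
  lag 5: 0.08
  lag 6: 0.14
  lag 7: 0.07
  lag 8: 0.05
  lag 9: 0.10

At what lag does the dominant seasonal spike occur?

2

The largest autocorrelation is r_2 = 0.42, with a weaker echo at lag 4 (0.25); the remaining lags stay at or below 0.14.
The dominant spike at lag 2 indicates a seasonal period of 2.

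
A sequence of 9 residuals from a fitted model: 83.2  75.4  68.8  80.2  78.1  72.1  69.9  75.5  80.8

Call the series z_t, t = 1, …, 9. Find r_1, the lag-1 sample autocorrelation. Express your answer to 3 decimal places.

-0.026

Mean z̄ = (83.2 + 75.4 + 68.8 + 80.2 + 78.1 + 72.1 + 69.9 + 75.5 + 80.8)/9 = 76.0000
Numerator Σ_{t=1}^{8}(z_t−z̄)(z_{t+1}−z̄) = -5.1700
Denominator Σ(z_t−z̄)² = 201.8000
r_1 = -5.1700 / 201.8000 = -0.026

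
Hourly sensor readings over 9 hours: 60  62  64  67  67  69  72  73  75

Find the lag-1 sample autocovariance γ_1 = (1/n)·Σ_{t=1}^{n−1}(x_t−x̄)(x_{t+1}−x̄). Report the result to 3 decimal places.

14.914

Mean x̄ = (60 + 62 + 64 + 67 + 67 + 69 + 72 + 73 + 75)/9 = 67.6667
Σ_{t=1}^{8}(x_t−x̄)(x_{t+1}−x̄) = 134.2222
γ_1 = 134.2222 / 9 = 14.914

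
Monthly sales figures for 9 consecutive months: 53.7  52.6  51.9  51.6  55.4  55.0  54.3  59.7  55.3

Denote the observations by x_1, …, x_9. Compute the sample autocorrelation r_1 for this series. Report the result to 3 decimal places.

0.306

Mean x̄ = (53.7 + 52.6 + 51.9 + 51.6 + 55.4 + 55.0 + 54.3 + 59.7 + 55.3)/9 = 54.3889
Numerator Σ_{t=1}^{8}(x_t−x̄)(x_{t+1}−x̄) = 14.7365
Denominator Σ(x_t−x̄)² = 48.0889
r_1 = 14.7365 / 48.0889 = 0.306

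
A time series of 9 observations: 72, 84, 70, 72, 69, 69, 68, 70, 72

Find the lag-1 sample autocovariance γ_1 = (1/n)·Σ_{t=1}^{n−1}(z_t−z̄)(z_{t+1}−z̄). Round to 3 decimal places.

0.501

Mean z̄ = (72 + 84 + 70 + 72 + 69 + 69 + 68 + 70 + 72)/9 = 71.7778
Σ_{t=1}^{8}(z_t−z̄)(z_{t+1}−z̄) = 4.5062
γ_1 = 4.5062 / 9 = 0.501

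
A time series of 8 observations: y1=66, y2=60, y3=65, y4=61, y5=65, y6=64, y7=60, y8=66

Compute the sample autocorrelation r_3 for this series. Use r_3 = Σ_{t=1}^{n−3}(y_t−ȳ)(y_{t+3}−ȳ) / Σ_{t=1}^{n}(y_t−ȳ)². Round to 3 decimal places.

0.033

Mean ȳ = (66 + 60 + 65 + 61 + 65 + 64 + 60 + 66)/8 = 63.3750
Deviations from mean: 2.6250, -3.3750, 1.6250, -2.3750, 1.6250, 0.6250, -3.3750, 2.6250
Σ(y_t−ȳ)(y_{t+3}−ȳ) = (-6.2344) + (-5.4844) + (1.0156) + (8.0156) + (4.2656) = 1.5781
Denominator Σ(y_t−ȳ)² = 47.8750
r_3 = 1.5781 / 47.8750 = 0.033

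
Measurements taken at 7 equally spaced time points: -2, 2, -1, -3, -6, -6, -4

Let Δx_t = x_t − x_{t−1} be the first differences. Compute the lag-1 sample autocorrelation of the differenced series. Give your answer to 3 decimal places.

-0.067

First differences Δx: 4, -3, -2, -3, 0, 2
Mean of differences = -0.3333
Numerator Σ(Δx_t−Δx̄)(Δx_{t+1}−Δx̄) = -2.7778
Denominator Σ(Δx_t−Δx̄)² = 41.3333
r_1(Δx) = -2.7778 / 41.3333 = -0.067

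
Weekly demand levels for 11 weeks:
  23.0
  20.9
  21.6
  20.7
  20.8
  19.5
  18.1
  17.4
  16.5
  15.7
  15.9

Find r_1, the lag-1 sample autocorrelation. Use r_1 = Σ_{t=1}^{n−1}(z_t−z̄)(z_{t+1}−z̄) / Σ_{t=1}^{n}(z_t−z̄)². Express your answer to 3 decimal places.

0.707

Mean z̄ = (23.0 + 20.9 + 21.6 + 20.7 + 20.8 + 19.5 + 18.1 + 17.4 + 16.5 + 15.7 + 15.9)/11 = 19.1000
Numerator Σ_{t=1}^{10}(z_t−z̄)(z_{t+1}−z̄) = 44.3600
Denominator Σ(z_t−z̄)² = 62.7600
r_1 = 44.3600 / 62.7600 = 0.707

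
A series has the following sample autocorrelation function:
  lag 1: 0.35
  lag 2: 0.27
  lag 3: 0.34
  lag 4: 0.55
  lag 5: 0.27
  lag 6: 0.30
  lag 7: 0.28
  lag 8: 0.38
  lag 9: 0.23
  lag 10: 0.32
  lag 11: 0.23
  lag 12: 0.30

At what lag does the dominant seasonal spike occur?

4

The largest autocorrelation is r_4 = 0.55, with a weaker echo at lag 8 (0.38); the remaining lags stay at or below 0.35. The elevated value at lag 1 (0.35), dropping to 0.27 at lag 2, reflects decaying short-term dependence rather than seasonality.
The dominant spike at lag 4 indicates a seasonal period of 4.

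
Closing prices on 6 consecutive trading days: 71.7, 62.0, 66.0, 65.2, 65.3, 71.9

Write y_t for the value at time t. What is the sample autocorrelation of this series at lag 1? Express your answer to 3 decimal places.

-0.279

Mean ȳ = (71.7 + 62.0 + 66.0 + 65.2 + 65.3 + 71.9)/6 = 67.0167
Deviations from mean: 4.6833, -5.0167, -1.0167, -1.8167, -1.7167, 4.8833
Σ(y_t−ȳ)(y_{t+1}−ȳ) = (-23.4947) + (5.1003) + (1.8469) + (3.1186) + (-8.3831) = -21.8119
Denominator Σ(y_t−ȳ)² = 78.2283
r_1 = -21.8119 / 78.2283 = -0.279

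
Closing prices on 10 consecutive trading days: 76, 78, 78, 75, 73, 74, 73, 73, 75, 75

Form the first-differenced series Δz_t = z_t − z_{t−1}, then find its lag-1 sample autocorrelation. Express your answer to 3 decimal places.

0.116

First differences Δz: 2, 0, -3, -2, 1, -1, 0, 2, 0
Mean of differences = -0.1111
Numerator Σ(Δz_t−Δz̄)(Δz_{t+1}−Δz̄) = 2.6543
Denominator Σ(Δz_t−Δz̄)² = 22.8889
r_1(Δz) = 2.6543 / 22.8889 = 0.116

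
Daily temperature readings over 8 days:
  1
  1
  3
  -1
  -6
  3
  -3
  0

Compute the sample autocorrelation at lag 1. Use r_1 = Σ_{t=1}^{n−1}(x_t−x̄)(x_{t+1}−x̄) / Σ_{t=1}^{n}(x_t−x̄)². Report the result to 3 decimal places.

Mean x̄ = (1 + 1 + 3 − 1 − 6 + 3 − 3 + 0)/8 = -0.2500
Σ(x_t−x̄)(x_{t+1}−x̄) = (1.5625) + (4.0625) + (-2.4375) + (4.3125) + (-18.6875) + (-8.9375) + (-0.6875) = -20.8125
Denominator Σ(x_t−x̄)² = 65.5000
r_1 = -20.8125 / 65.5000 = -0.318

-0.318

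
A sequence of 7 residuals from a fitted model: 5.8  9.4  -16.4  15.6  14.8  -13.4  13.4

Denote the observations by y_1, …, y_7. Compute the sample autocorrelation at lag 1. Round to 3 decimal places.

Mean ȳ = (5.8 + 9.4 − 16.4 + 15.6 + 14.8 − 13.4 + 13.4)/7 = 4.1714
Deviations from mean: 1.6286, 5.2286, -20.5714, 11.4286, 10.6286, -17.5714, 9.2286
Numerator Σ_{t=1}^{6}(y_t−ȳ)(y_{t+1}−ȳ) = -561.5951
Denominator Σ(y_t−ȳ)² = 1090.6743
r_1 = -561.5951 / 1090.6743 = -0.515

-0.515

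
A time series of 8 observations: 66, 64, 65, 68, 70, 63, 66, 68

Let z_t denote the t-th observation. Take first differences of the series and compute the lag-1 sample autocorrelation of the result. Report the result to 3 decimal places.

First differences Δz: -2, 1, 3, 2, -7, 3, 2
Mean of differences = 0.2857
Numerator Σ(Δz_t−Δz̄)(Δz_{t+1}−Δz̄) = -22.6531
Denominator Σ(Δz_t−Δz̄)² = 79.4286
r_1(Δz) = -22.6531 / 79.4286 = -0.285

-0.285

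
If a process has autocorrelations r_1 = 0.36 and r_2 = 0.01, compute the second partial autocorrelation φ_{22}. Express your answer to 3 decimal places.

-0.137

φ_{22} = (r_2 − r_1²) / (1 − r_1²)
r_1² = (0.36)² = 0.1296
Numerator = 0.01 − 0.1296 = -0.1196; denominator = 1 − 0.1296 = 0.8704
φ_{22} = -0.1196 / 0.8704 = -0.137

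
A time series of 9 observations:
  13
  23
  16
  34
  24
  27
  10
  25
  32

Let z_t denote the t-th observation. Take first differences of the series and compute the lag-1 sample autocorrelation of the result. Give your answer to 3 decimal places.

First differences Δz: 10, -7, 18, -10, 3, -17, 15, 7
Mean of differences = 2.3750
Numerator Σ(Δz_t−Δz̄)(Δz_{t+1}−Δz̄) = -617.3906
Denominator Σ(Δz_t−Δz̄)² = 1099.8750
r_1(Δz) = -617.3906 / 1099.8750 = -0.561

-0.561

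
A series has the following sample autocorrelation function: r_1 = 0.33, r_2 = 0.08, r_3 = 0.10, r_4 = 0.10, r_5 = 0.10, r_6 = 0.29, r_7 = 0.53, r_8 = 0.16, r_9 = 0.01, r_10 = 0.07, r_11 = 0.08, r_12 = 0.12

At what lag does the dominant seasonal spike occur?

7

The largest autocorrelation is r_7 = 0.53; the remaining lags stay at or below 0.33. The elevated value at lag 1 (0.33), dropping to 0.08 at lag 2, reflects decaying short-term dependence rather than seasonality.
The dominant spike at lag 7 indicates a seasonal period of 7.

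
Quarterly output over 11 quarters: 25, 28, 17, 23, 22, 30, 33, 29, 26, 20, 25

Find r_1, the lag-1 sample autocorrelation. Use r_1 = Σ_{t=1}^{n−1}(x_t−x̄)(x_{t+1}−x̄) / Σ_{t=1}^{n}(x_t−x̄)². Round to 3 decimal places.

Mean x̄ = (25 + 28 + 17 + 23 + 22 + 30 + 33 + 29 + 26 + 20 + 25)/11 = 25.2727
Numerator Σ_{t=1}^{10}(x_t−x̄)(x_{t+1}−x̄) = 53.1074
Denominator Σ(x_t−x̄)² = 216.1818
r_1 = 53.1074 / 216.1818 = 0.246

0.246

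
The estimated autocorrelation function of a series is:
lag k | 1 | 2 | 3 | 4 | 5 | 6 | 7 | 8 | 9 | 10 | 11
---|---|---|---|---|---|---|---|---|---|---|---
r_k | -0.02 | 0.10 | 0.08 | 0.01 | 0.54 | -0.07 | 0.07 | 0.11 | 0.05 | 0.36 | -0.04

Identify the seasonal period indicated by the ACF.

The largest autocorrelation is r_5 = 0.54, with a weaker echo at lag 10 (0.36); the remaining lags stay at or below 0.11.
The dominant spike at lag 5 indicates a seasonal period of 5.

5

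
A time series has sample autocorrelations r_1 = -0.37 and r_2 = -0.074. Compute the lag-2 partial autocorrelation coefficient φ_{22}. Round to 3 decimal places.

-0.244

φ_{22} = (r_2 − r_1²) / (1 − r_1²)
r_1² = (-0.37)² = 0.1369
Numerator = -0.074 − 0.1369 = -0.2109; denominator = 1 − 0.1369 = 0.8631
φ_{22} = -0.2109 / 0.8631 = -0.244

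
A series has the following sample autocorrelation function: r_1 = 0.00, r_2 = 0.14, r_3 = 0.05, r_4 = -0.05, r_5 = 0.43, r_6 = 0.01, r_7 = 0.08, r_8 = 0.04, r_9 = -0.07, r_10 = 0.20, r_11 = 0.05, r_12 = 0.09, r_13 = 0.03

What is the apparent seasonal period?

The largest autocorrelation is r_5 = 0.43, with a weaker echo at lag 10 (0.20); the remaining lags stay at or below 0.14.
The dominant spike at lag 5 indicates a seasonal period of 5.

5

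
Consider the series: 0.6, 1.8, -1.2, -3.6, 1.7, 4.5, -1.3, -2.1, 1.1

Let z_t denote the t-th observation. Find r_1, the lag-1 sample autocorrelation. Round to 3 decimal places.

Mean z̄ = (0.6 + 1.8 − 1.2 − 3.6 + 1.7 + 4.5 − 1.3 − 2.1 + 1.1)/9 = 0.1667
Numerator Σ_{t=1}^{8}(z_t−z̄)(z_{t+1}−z̄) = -0.6544
Denominator Σ(z_t−z̄)² = 48.2000
r_1 = -0.6544 / 48.2000 = -0.014

-0.014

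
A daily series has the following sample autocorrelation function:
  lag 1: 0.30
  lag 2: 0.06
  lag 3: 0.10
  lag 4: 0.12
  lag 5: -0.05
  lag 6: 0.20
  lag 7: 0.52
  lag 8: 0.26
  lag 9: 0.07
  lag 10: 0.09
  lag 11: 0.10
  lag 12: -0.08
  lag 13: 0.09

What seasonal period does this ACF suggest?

The largest autocorrelation is r_7 = 0.52; the remaining lags stay at or below 0.30. The elevated value at lag 1 (0.30), dropping to 0.06 at lag 2, reflects decaying short-term dependence rather than seasonality.
The dominant spike at lag 7 indicates a seasonal period of 7.

7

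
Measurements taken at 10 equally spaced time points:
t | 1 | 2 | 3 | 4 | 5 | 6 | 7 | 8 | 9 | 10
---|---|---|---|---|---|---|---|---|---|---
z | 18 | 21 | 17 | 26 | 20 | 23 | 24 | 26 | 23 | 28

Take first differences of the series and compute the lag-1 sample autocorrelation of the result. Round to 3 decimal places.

First differences Δz: 3, -4, 9, -6, 3, 1, 2, -3, 5
Mean of differences = 1.1111
Numerator Σ(Δz_t−Δz̄)(Δz_{t+1}−Δz̄) = -139.4568
Denominator Σ(Δz_t−Δz̄)² = 178.8889
r_1(Δz) = -139.4568 / 178.8889 = -0.780

-0.780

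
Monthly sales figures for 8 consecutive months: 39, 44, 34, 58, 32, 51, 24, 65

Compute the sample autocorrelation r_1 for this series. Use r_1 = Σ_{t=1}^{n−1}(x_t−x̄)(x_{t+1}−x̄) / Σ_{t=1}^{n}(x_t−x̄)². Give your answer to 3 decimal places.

-0.714

Mean x̄ = (39 + 44 + 34 + 58 + 32 + 51 + 24 + 65)/8 = 43.3750
Numerator Σ_{t=1}^{7}(x_t−x̄)(x_{t+1}−x̄) = -965.5156
Denominator Σ(x_t−x̄)² = 1351.8750
r_1 = -965.5156 / 1351.8750 = -0.714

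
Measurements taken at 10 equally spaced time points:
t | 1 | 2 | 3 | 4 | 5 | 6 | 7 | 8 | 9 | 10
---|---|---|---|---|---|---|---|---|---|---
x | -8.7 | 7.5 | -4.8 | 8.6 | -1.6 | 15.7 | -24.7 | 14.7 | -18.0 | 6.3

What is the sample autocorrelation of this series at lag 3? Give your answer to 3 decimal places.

-0.503

Mean x̄ = (-8.7 + 7.5 − 4.8 + 8.6 − 1.6 + 15.7 − 24.7 + 14.7 − 18.0 + 6.3)/10 = -0.5000
Numerator Σ_{t=1}^{7}(x_t−x̄)(x_{t+3}−x̄) = -838.0800
Denominator Σ(x_t−x̄)² = 1665.3600
r_3 = -838.0800 / 1665.3600 = -0.503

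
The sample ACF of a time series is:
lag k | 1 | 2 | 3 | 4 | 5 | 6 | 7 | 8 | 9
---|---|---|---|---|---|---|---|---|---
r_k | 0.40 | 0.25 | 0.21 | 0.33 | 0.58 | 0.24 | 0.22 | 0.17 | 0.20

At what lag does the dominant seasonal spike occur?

5

The largest autocorrelation is r_5 = 0.58; the remaining lags stay at or below 0.40. The elevated value at lag 1 (0.40), dropping to 0.25 at lag 2, reflects decaying short-term dependence rather than seasonality.
The dominant spike at lag 5 indicates a seasonal period of 5.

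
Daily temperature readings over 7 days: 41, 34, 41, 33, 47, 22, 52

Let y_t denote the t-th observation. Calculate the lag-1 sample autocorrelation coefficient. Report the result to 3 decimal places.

-0.754

Mean ȳ = (41 + 34 + 41 + 33 + 47 + 22 + 52)/7 = 38.5714
Deviations from mean: 2.4286, -4.5714, 2.4286, -5.5714, 8.4286, -16.5714, 13.4286
Σ(y_t−ȳ)(y_{t+1}−ȳ) = (-11.1020) + (-11.1020) + (-13.5306) + (-46.9592) + (-139.6735) + (-222.5306) = -444.8980
Denominator Σ(y_t−ȳ)² = 589.7143
r_1 = -444.8980 / 589.7143 = -0.754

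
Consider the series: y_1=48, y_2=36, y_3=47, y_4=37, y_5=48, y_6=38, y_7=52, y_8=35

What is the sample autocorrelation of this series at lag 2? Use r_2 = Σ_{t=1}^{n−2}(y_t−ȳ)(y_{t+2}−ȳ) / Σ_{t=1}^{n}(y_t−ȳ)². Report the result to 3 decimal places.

Mean ȳ = (48 + 36 + 47 + 37 + 48 + 38 + 52 + 35)/8 = 42.6250
Deviations from mean: 5.3750, -6.6250, 4.3750, -5.6250, 5.3750, -4.6250, 9.3750, -7.6250
Numerator Σ_{t=1}^{6}(y_t−ȳ)(y_{t+2}−ȳ) = 195.9688
Denominator Σ(y_t−ȳ)² = 319.8750
r_2 = 195.9688 / 319.8750 = 0.613

0.613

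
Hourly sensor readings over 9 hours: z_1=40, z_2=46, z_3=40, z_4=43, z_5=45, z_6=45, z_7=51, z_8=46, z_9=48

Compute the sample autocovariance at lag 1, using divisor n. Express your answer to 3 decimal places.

Mean z̄ = (40 + 46 + 40 + 43 + 45 + 45 + 51 + 46 + 48)/9 = 44.8889
Σ_{t=1}^{8}(z_t−z̄)(z_{t+1}−z̄) = 9.0988
γ_1 = 9.0988 / 9 = 1.011

1.011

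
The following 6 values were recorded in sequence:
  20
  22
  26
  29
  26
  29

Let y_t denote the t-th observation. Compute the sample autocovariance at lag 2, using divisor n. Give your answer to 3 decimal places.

Mean ȳ = (20 + 22 + 26 + 29 + 26 + 29)/6 = 25.3333
Deviations: -5.3333, -3.3333, 0.6667, 3.6667, 0.6667, 3.6667
Σ_{t=1}^{4}(y_t−ȳ)(y_{t+2}−ȳ) = -1.8889
γ_2 = -1.8889 / 6 = -0.315

-0.315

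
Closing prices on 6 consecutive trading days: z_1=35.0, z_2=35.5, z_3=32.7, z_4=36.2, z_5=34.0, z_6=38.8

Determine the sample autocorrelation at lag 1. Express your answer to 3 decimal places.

Mean z̄ = (35.0 + 35.5 + 32.7 + 36.2 + 34.0 + 38.8)/6 = 35.3667
Deviations from mean: -0.3667, 0.1333, -2.6667, 0.8333, -1.3667, 3.4333
Numerator Σ_{t=1}^{5}(z_t−z̄)(z_{t+1}−z̄) = -8.4578
Denominator Σ(z_t−z̄)² = 21.6133
r_1 = -8.4578 / 21.6133 = -0.391

-0.391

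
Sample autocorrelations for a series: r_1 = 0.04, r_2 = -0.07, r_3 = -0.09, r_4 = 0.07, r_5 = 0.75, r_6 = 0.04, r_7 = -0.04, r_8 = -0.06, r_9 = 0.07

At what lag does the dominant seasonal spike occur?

5

The largest autocorrelation is r_5 = 0.75; the remaining lags stay at or below 0.07.
The dominant spike at lag 5 indicates a seasonal period of 5.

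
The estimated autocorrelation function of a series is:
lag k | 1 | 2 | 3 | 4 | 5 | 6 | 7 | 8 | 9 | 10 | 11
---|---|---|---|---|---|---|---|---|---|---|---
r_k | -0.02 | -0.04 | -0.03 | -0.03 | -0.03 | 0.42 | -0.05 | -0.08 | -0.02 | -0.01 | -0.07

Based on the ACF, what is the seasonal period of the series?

6

The largest autocorrelation is r_6 = 0.42; the remaining lags stay at or below -0.01.
The dominant spike at lag 6 indicates a seasonal period of 6.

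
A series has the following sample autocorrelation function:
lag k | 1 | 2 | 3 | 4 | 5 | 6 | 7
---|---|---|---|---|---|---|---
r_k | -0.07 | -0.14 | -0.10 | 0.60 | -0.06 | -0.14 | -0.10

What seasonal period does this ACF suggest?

The largest autocorrelation is r_4 = 0.60; the remaining lags stay at or below -0.06.
The dominant spike at lag 4 indicates a seasonal period of 4.

4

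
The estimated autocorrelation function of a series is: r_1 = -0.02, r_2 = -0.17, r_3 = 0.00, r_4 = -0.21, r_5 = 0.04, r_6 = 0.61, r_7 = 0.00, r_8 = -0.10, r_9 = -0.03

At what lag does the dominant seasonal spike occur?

The largest autocorrelation is r_6 = 0.61; the remaining lags stay at or below 0.04.
The dominant spike at lag 6 indicates a seasonal period of 6.

6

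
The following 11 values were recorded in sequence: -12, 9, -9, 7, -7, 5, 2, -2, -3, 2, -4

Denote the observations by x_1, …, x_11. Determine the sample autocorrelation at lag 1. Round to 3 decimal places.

-0.739

Mean x̄ = (-12 + 9 − 9 + 7 − 7 + 5 + 2 − 2 − 3 + 2 − 4)/11 = -1.0909
Numerator Σ_{t=1}^{10}(x_t−x̄)(x_{t+1}−x̄) = -334.8264
Denominator Σ(x_t−x̄)² = 452.9091
r_1 = -334.8264 / 452.9091 = -0.739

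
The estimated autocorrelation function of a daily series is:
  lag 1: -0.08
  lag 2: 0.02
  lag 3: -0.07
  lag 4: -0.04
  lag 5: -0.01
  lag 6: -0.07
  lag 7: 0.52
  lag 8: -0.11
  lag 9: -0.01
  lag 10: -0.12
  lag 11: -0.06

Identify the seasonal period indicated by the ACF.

7

The largest autocorrelation is r_7 = 0.52; the remaining lags stay at or below 0.02.
The dominant spike at lag 7 indicates a seasonal period of 7.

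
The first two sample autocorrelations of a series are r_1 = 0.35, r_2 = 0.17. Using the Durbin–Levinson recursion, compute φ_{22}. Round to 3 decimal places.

φ_{22} = (r_2 − r_1²) / (1 − r_1²)
r_1² = (0.35)² = 0.1225
Numerator = 0.17 − 0.1225 = 0.0475; denominator = 1 − 0.1225 = 0.8775
φ_{22} = 0.0475 / 0.8775 = 0.054

0.054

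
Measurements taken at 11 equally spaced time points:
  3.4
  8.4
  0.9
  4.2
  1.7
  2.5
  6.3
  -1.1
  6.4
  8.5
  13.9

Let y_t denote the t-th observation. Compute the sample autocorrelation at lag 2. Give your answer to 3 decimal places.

Mean ȳ = (3.4 + 8.4 + 0.9 + 4.2 + 1.7 + 2.5 + 6.3 − 1.1 + 6.4 + 8.5 + 13.9)/11 = 5.0091
Numerator Σ_{t=1}^{9}(y_t−ȳ)(y_{t+2}−ȳ) = 23.3880
Denominator Σ(y_t−ȳ)² = 181.0291
r_2 = 23.3880 / 181.0291 = 0.129

0.129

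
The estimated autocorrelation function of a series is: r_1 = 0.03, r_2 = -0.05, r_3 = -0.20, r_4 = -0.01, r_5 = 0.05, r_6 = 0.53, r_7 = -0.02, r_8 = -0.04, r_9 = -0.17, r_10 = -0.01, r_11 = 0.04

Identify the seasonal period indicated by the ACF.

6

The largest autocorrelation is r_6 = 0.53; the remaining lags stay at or below 0.05.
The dominant spike at lag 6 indicates a seasonal period of 6.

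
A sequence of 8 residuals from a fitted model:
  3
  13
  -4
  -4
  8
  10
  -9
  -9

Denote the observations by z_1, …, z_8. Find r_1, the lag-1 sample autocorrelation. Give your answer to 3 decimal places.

0.051

Mean z̄ = (3 + 13 − 4 − 4 + 8 + 10 − 9 − 9)/8 = 1.0000
Deviations from mean: 2.0000, 12.0000, -5.0000, -5.0000, 7.0000, 9.0000, -10.0000, -10.0000
Σ(z_t−z̄)(z_{t+1}−z̄) = (24.0000) + (-60.0000) + (25.0000) + (-35.0000) + (63.0000) + (-90.0000) + (100.0000) = 27.0000
Denominator Σ(z_t−z̄)² = 528.0000
r_1 = 27.0000 / 528.0000 = 0.051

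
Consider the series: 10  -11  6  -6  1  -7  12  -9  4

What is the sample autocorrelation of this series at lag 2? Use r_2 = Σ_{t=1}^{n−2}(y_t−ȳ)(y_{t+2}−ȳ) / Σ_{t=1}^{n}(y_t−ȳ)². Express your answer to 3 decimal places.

Mean ȳ = (10 − 11 + 6 − 6 + 1 − 7 + 12 − 9 + 4)/9 = 0.0000
Numerator Σ_{t=1}^{7}(y_t−ȳ)(y_{t+2}−ȳ) = 297.0000
Denominator Σ(y_t−ȳ)² = 584.0000
r_2 = 297.0000 / 584.0000 = 0.509

0.509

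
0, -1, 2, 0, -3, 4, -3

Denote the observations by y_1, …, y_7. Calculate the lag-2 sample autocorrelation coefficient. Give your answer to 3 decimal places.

Mean ȳ = (0 − 1 + 2 + 0 − 3 + 4 − 3)/7 = -0.1429
Deviations from mean: 0.1429, -0.8571, 2.1429, 0.1429, -2.8571, 4.1429, -2.8571
Numerator Σ_{t=1}^{5}(y_t−ȳ)(y_{t+2}−ȳ) = 2.8163
Denominator Σ(y_t−ȳ)² = 38.8571
r_2 = 2.8163 / 38.8571 = 0.072

0.072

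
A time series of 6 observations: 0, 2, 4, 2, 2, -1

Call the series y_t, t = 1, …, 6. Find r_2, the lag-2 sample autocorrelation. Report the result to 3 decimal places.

Mean ȳ = (0 + 2 + 4 + 2 + 2 − 1)/6 = 1.5000
Σ(y_t−ȳ)(y_{t+2}−ȳ) = (-3.7500) + (0.2500) + (1.2500) + (-1.2500) = -3.5000
Denominator Σ(y_t−ȳ)² = 15.5000
r_2 = -3.5000 / 15.5000 = -0.226

-0.226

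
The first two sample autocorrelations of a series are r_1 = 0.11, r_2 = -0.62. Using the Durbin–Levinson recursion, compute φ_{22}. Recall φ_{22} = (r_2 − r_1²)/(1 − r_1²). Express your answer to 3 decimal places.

φ_{22} = (r_2 − r_1²) / (1 − r_1²)
r_1² = (0.11)² = 0.0121
Numerator = -0.62 − 0.0121 = -0.6321; denominator = 1 − 0.0121 = 0.9879
φ_{22} = -0.6321 / 0.9879 = -0.640

-0.640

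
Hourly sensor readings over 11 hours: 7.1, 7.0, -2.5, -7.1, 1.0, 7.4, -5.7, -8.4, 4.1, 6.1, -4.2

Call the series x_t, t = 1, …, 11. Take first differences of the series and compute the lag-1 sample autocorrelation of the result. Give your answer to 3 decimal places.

-0.032

First differences Δx: -0.1, -9.5, -4.6, 8.1, 6.4, -13.1, -2.7, 12.5, 2.0, -10.3
Mean of differences = -1.1300
Numerator Σ(Δx_t−Δx̄)(Δx_{t+1}−Δx̄) = -20.8839
Denominator Σ(Δx_t−Δx̄)² = 650.4610
r_1(Δx) = -20.8839 / 650.4610 = -0.032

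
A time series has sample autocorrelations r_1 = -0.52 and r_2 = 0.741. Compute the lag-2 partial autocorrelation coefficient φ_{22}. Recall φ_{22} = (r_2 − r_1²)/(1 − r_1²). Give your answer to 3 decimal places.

φ_{22} = (r_2 − r_1²) / (1 − r_1²)
r_1² = (-0.52)² = 0.2704
Numerator = 0.741 − 0.2704 = 0.4706; denominator = 1 − 0.2704 = 0.7296
φ_{22} = 0.4706 / 0.7296 = 0.645

0.645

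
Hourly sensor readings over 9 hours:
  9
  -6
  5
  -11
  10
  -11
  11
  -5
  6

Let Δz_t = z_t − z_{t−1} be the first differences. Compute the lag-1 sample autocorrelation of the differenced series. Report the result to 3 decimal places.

First differences Δz: -15, 11, -16, 21, -21, 22, -16, 11
Mean of differences = -0.3750
Numerator Σ(Δz_t−Δz̄)(Δz_{t+1}−Δz̄) = -2107.7656
Denominator Σ(Δz_t−Δz̄)² = 2343.8750
r_1(Δz) = -2107.7656 / 2343.8750 = -0.899

-0.899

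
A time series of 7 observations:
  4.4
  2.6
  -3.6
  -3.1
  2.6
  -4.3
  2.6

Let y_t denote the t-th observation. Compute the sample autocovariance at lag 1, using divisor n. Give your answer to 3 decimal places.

-2.316

Mean ȳ = (4.4 + 2.6 − 3.6 − 3.1 + 2.6 − 4.3 + 2.6)/7 = 0.1714
Σ_{t=1}^{6}(y_t−ȳ)(y_{t+1}−ȳ) = -16.2151
γ_1 = -16.2151 / 7 = -2.316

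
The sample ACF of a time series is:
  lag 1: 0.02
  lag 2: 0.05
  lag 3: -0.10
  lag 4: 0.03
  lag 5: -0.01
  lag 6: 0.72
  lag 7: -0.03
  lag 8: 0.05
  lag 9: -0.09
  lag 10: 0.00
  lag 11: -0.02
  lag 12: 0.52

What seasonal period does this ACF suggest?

6

The largest autocorrelation is r_6 = 0.72, with a weaker echo at lag 12 (0.52); the remaining lags stay at or below 0.05.
The dominant spike at lag 6 indicates a seasonal period of 6.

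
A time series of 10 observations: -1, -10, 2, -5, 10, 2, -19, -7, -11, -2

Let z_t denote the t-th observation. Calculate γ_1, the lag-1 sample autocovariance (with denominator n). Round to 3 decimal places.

-2.861

Mean z̄ = (-1 − 10 + 2 − 5 + 10 + 2 − 19 − 7 − 11 − 2)/10 = -4.1000
Σ_{t=1}^{9}(z_t−z̄)(z_{t+1}−z̄) = -28.6100
γ_1 = -28.6100 / 10 = -2.861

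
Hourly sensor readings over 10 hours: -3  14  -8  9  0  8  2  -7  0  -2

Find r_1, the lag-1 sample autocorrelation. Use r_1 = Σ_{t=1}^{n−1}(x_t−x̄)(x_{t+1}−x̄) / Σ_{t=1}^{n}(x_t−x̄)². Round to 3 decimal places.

Mean x̄ = (-3 + 14 − 8 + 9 + 0 + 8 + 2 − 7 + 0 − 2)/10 = 1.3000
Numerator Σ_{t=1}^{9}(x_t−x̄)(x_{t+1}−x̄) = -249.0900
Denominator Σ(x_t−x̄)² = 454.1000
r_1 = -249.0900 / 454.1000 = -0.549

-0.549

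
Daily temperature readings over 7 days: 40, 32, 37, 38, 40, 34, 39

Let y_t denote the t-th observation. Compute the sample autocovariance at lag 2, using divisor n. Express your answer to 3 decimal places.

Mean ȳ = (40 + 32 + 37 + 38 + 40 + 34 + 39)/7 = 37.1429
Σ_{t=1}^{5}(y_t−ȳ)(y_{t+2}−ȳ) = -2.6122
γ_2 = -2.6122 / 7 = -0.373

-0.373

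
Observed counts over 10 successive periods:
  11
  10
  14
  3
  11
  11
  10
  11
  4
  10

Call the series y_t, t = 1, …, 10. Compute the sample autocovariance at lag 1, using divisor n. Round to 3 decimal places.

Mean ȳ = (11 + 10 + 14 + 3 + 11 + 11 + 10 + 11 + 4 + 10)/10 = 9.5000
Σ_{t=1}^{9}(y_t−ȳ)(y_{t+1}−ȳ) = -43.2500
γ_1 = -43.2500 / 10 = -4.325

-4.325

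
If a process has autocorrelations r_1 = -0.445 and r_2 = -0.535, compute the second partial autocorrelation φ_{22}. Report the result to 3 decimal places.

φ_{22} = (r_2 − r_1²) / (1 − r_1²)
r_1² = (-0.445)² = 0.198025
Numerator = -0.535 − 0.1980 = -0.7330; denominator = 1 − 0.1980 = 0.8020
φ_{22} = -0.7330 / 0.8020 = -0.914

-0.914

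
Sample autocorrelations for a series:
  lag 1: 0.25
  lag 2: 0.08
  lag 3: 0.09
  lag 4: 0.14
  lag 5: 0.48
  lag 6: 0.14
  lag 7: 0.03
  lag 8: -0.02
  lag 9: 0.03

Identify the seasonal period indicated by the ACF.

5

The largest autocorrelation is r_5 = 0.48; the remaining lags stay at or below 0.25. The elevated value at lag 1 (0.25), dropping to 0.08 at lag 2, reflects decaying short-term dependence rather than seasonality.
The dominant spike at lag 5 indicates a seasonal period of 5.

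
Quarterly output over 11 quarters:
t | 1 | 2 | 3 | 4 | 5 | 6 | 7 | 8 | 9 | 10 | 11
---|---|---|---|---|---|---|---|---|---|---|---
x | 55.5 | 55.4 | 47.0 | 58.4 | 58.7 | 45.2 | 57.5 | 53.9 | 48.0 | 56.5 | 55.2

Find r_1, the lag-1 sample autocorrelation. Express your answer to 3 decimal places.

-0.453

Mean x̄ = (55.5 + 55.4 + 47.0 + 58.4 + 58.7 + 45.2 + 57.5 + 53.9 + 48.0 + 56.5 + 55.2)/11 = 53.7545
Numerator Σ_{t=1}^{10}(x_t−x̄)(x_{t+1}−x̄) = -103.1157
Denominator Σ(x_t−x̄)² = 227.3873
r_1 = -103.1157 / 227.3873 = -0.453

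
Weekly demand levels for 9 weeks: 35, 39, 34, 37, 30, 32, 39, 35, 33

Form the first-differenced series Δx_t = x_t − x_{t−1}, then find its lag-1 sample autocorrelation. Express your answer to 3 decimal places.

First differences Δx: 4, -5, 3, -7, 2, 7, -4, -2
Mean of differences = -0.2500
Numerator Σ(Δx_t−Δx̄)(Δx_{t+1}−Δx̄) = -77.0625
Denominator Σ(Δx_t−Δx̄)² = 171.5000
r_1(Δx) = -77.0625 / 171.5000 = -0.449

-0.449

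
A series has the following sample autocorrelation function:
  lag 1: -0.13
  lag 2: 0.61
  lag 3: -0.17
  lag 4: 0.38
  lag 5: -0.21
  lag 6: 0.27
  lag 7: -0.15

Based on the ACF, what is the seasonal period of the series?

2

The largest autocorrelation is r_2 = 0.61, with weaker echoes at lags 4 (0.38) and 6 (0.27); the remaining lags stay at or below -0.13.
The dominant spike at lag 2 indicates a seasonal period of 2.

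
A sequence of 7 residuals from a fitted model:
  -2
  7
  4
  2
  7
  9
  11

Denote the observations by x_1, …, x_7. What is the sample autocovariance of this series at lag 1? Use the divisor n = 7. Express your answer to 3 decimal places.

1.586

Mean x̄ = (-2 + 7 + 4 + 2 + 7 + 9 + 11)/7 = 5.4286
Σ_{t=1}^{6}(x_t−x̄)(x_{t+1}−x̄) = 11.1020
γ_1 = 11.1020 / 7 = 1.586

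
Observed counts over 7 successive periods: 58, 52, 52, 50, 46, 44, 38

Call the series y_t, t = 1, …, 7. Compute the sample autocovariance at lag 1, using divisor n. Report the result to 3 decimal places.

15.055

Mean ȳ = (58 + 52 + 52 + 50 + 46 + 44 + 38)/7 = 48.5714
Σ_{t=1}^{6}(y_t−ȳ)(y_{t+1}−ȳ) = 105.3878
γ_1 = 105.3878 / 7 = 15.055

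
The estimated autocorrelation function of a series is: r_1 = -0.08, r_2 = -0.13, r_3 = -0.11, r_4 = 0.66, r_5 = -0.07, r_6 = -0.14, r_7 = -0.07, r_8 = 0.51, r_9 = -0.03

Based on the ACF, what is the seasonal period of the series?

The largest autocorrelation is r_4 = 0.66, with a weaker echo at lag 8 (0.51); the remaining lags stay at or below -0.03.
The dominant spike at lag 4 indicates a seasonal period of 4.

4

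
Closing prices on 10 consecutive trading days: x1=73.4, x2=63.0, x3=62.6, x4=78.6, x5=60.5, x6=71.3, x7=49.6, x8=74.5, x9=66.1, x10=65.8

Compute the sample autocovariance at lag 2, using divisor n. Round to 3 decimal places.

15.325

Mean x̄ = (73.4 + 63.0 + 62.6 + 78.6 + 60.5 + 71.3 + 49.6 + 74.5 + 66.1 + 65.8)/10 = 66.5400
Σ_{t=1}^{8}(x_t−x̄)(x_{t+2}−x̄) = 153.2528
γ_2 = 153.2528 / 10 = 15.325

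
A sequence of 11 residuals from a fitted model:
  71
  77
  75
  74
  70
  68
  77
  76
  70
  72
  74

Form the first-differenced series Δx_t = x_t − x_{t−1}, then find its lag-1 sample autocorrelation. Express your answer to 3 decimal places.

First differences Δx: 6, -2, -1, -4, -2, 9, -1, -6, 2, 2
Mean of differences = 0.3000
Numerator Σ(Δx_t−Δx̄)(Δx_{t+1}−Δx̄) = -25.5900
Denominator Σ(Δx_t−Δx̄)² = 186.1000
r_1(Δx) = -25.5900 / 186.1000 = -0.138

-0.138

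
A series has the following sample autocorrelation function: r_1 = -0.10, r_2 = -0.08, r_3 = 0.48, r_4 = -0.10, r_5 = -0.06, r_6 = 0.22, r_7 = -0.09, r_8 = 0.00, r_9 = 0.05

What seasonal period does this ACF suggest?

The largest autocorrelation is r_3 = 0.48, with a weaker echo at lag 6 (0.22); the remaining lags stay at or below 0.05.
The dominant spike at lag 3 indicates a seasonal period of 3.

3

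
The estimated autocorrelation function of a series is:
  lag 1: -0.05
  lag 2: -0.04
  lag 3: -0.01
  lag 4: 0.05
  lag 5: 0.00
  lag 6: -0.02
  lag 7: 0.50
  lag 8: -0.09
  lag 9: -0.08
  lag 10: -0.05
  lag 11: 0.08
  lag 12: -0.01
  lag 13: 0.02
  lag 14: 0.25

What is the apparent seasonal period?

7

The largest autocorrelation is r_7 = 0.50, with a weaker echo at lag 14 (0.25); the remaining lags stay at or below 0.08.
The dominant spike at lag 7 indicates a seasonal period of 7.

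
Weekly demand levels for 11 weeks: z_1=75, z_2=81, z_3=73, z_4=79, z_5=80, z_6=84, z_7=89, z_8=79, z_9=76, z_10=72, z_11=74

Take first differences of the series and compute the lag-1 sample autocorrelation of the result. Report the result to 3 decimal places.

First differences Δz: 6, -8, 6, 1, 4, 5, -10, -3, -4, 2
Mean of differences = -0.1000
Numerator Σ(Δz_t−Δz̄)(Δz_{t+1}−Δz̄) = -82.9100
Denominator Σ(Δz_t−Δz̄)² = 306.9000
r_1(Δz) = -82.9100 / 306.9000 = -0.270

-0.270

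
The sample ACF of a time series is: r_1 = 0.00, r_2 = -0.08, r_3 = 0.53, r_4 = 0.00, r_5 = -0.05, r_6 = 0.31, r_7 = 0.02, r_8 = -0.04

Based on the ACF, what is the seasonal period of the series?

The largest autocorrelation is r_3 = 0.53, with a weaker echo at lag 6 (0.31); the remaining lags stay at or below 0.02.
The dominant spike at lag 3 indicates a seasonal period of 3.

3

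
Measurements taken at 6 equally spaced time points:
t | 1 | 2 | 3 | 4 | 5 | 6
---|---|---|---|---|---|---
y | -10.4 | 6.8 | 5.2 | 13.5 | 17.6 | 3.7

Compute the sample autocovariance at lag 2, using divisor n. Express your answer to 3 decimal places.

Mean ȳ = (-10.4 + 6.8 + 5.2 + 13.5 + 17.6 + 3.7)/6 = 6.0667
Σ_{t=1}^{4}(y_t−ȳ)(y_{t+2}−ȳ) = -7.8656
γ_2 = -7.8656 / 6 = -1.311

-1.311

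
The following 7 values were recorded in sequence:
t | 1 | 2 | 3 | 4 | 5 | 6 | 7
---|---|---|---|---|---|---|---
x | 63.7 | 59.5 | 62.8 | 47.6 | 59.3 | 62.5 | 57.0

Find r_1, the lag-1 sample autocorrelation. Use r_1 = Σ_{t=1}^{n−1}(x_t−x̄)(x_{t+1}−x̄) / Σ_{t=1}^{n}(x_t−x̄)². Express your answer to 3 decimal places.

-0.266

Mean x̄ = (63.7 + 59.5 + 62.8 + 47.6 + 59.3 + 62.5 + 57.0)/7 = 58.9143
Deviations from mean: 4.7857, 0.5857, 3.8857, -11.3143, 0.3857, 3.5857, -1.9143
Numerator Σ_{t=1}^{6}(x_t−x̄)(x_{t+1}−x̄) = -48.7302
Denominator Σ(x_t−x̄)² = 183.0286
r_1 = -48.7302 / 183.0286 = -0.266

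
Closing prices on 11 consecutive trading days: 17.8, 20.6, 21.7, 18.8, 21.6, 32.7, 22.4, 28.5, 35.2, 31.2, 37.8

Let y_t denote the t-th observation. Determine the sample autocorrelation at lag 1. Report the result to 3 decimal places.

Mean ȳ = (17.8 + 20.6 + 21.7 + 18.8 + 21.6 + 32.7 + 22.4 + 28.5 + 35.2 + 31.2 + 37.8)/11 = 26.2091
Numerator Σ_{t=1}^{10}(y_t−ȳ)(y_{t+1}−ȳ) = 199.9681
Denominator Σ(y_t−ȳ)² = 500.6291
r_1 = 199.9681 / 500.6291 = 0.399

0.399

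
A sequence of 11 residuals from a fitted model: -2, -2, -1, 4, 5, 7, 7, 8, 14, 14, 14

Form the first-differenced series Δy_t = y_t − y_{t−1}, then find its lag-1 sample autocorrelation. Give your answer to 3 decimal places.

First differences Δy: 0, 1, 5, 1, 2, 0, 1, 6, 0, 0
Mean of differences = 1.6000
Numerator Σ(Δy_t−Δȳ)(Δy_{t+1}−Δȳ) = -10.1600
Denominator Σ(Δy_t−Δȳ)² = 42.4000
r_1(Δy) = -10.1600 / 42.4000 = -0.240

-0.240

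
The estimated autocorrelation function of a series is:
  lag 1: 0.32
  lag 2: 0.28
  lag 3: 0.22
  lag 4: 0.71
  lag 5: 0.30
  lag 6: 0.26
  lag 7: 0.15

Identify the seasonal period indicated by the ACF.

The largest autocorrelation is r_4 = 0.71; the remaining lags stay at or below 0.32. The elevated value at lag 1 (0.32), dropping to 0.28 at lag 2, reflects decaying short-term dependence rather than seasonality.
The dominant spike at lag 4 indicates a seasonal period of 4.

4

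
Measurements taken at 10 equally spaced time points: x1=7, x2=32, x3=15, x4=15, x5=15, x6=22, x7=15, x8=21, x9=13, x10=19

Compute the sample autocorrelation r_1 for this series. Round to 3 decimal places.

-0.572

Mean x̄ = (7 + 32 + 15 + 15 + 15 + 22 + 15 + 21 + 13 + 19)/10 = 17.4000
Numerator Σ_{t=1}^{9}(x_t−x̄)(x_{t+1}−x̄) = -228.9600
Denominator Σ(x_t−x̄)² = 400.4000
r_1 = -228.9600 / 400.4000 = -0.572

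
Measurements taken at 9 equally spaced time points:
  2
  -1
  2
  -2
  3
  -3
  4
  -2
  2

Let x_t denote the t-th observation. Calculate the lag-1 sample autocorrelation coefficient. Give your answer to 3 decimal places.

-0.917

Mean x̄ = (2 − 1 + 2 − 2 + 3 − 3 + 4 − 2 + 2)/9 = 0.5556
Numerator Σ_{t=1}^{8}(x_t−x̄)(x_{t+1}−x̄) = -47.8642
Denominator Σ(x_t−x̄)² = 52.2222
r_1 = -47.8642 / 52.2222 = -0.917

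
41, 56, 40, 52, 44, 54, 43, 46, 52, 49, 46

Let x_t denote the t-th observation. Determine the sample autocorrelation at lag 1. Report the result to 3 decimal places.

Mean x̄ = (41 + 56 + 40 + 52 + 44 + 54 + 43 + 46 + 52 + 49 + 46)/11 = 47.5455
Numerator Σ_{t=1}^{10}(x_t−x̄)(x_{t+1}−x̄) = -216.3884
Denominator Σ(x_t−x̄)² = 292.7273
r_1 = -216.3884 / 292.7273 = -0.739

-0.739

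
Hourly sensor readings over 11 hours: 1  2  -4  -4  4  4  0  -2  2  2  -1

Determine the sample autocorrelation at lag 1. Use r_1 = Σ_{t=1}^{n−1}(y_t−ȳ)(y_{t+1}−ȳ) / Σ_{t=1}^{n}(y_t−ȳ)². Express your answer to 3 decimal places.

Mean ȳ = (1 + 2 − 4 − 4 + 4 + 4 + 0 − 2 + 2 + 2 − 1)/11 = 0.3636
Numerator Σ_{t=1}^{10}(y_t−ȳ)(y_{t+1}−ȳ) = 6.4132
Denominator Σ(y_t−ȳ)² = 80.5455
r_1 = 6.4132 / 80.5455 = 0.080

0.080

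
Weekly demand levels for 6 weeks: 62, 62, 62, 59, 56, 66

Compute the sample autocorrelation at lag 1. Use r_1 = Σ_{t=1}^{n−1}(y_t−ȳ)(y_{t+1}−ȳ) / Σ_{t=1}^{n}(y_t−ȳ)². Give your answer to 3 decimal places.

Mean ȳ = (62 + 62 + 62 + 59 + 56 + 66)/6 = 61.1667
Σ(y_t−ȳ)(y_{t+1}−ȳ) = (0.6944) + (0.6944) + (-1.8056) + (11.1944) + (-24.9722) = -14.1944
Denominator Σ(y_t−ȳ)² = 56.8333
r_1 = -14.1944 / 56.8333 = -0.250

-0.250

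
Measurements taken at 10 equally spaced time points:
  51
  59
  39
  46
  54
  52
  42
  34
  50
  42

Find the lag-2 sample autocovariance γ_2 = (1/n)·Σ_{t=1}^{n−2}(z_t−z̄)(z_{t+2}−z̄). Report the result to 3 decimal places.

-15.652

Mean z̄ = (51 + 59 + 39 + 46 + 54 + 52 + 42 + 34 + 50 + 42)/10 = 46.9000
Σ_{t=1}^{8}(z_t−z̄)(z_{t+2}−z̄) = -156.5200
γ_2 = -156.5200 / 10 = -15.652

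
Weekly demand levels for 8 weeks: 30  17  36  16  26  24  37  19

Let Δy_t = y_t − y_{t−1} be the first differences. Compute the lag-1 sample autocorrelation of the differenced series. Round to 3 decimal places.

First differences Δy: -13, 19, -20, 10, -2, 13, -18
Mean of differences = -1.5714
Numerator Σ(Δy_t−Δȳ)(Δy_{t+1}−Δȳ) = -1078.0408
Denominator Σ(Δy_t−Δȳ)² = 1509.7143
r_1(Δy) = -1078.0408 / 1509.7143 = -0.714

-0.714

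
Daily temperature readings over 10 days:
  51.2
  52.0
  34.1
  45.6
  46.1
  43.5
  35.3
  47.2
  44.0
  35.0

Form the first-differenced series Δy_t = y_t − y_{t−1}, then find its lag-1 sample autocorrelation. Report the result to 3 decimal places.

-0.436

First differences Δy: 0.8, -17.9, 11.5, 0.5, -2.6, -8.2, 11.9, -3.2, -9.0
Mean of differences = -1.8000
Numerator Σ(Δy_t−Δȳ)(Δy_{t+1}−Δȳ) = -318.9000
Denominator Σ(Δy_t−Δȳ)² = 731.2400
r_1(Δy) = -318.9000 / 731.2400 = -0.436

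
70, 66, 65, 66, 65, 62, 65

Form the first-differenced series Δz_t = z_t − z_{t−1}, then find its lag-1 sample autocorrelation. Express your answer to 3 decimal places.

-0.245

First differences Δz: -4, -1, 1, -1, -3, 3
Mean of differences = -0.8333
Numerator Σ(Δz_t−Δz̄)(Δz_{t+1}−Δz̄) = -8.0278
Denominator Σ(Δz_t−Δz̄)² = 32.8333
r_1(Δz) = -8.0278 / 32.8333 = -0.245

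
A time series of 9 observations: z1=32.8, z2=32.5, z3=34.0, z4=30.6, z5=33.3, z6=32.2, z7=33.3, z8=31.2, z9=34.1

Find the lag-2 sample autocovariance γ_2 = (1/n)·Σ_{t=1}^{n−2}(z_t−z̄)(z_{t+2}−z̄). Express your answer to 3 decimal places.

Mean z̄ = (32.8 + 32.5 + 34.0 + 30.6 + 33.3 + 32.2 + 33.3 + 31.2 + 34.1)/9 = 32.6667
Σ_{t=1}^{7}(z_t−z̄)(z_{t+2}−z̄) = 4.3244
γ_2 = 4.3244 / 9 = 0.480

0.480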